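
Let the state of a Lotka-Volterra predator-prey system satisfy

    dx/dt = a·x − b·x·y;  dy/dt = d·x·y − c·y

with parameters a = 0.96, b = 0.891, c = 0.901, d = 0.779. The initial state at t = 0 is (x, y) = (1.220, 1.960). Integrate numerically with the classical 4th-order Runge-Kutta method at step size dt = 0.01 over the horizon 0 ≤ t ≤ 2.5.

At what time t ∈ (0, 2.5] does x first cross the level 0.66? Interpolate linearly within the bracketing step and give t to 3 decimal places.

t=0.000: state=(1.220, 1.960)
step 1 (dt=0.01): k1=(-0.959, 0.097), k2=(-0.956, 0.089), k3=(-0.956, 0.090), k4=(-0.953, 0.082); state += dt/6·(k1+2k2+2k3+k4)
t=0.010: state=(1.210, 1.961)
t=0.020: state=(1.201, 1.962)
t=0.030: state=(1.192, 1.962)
continuing one RK4 step at a time; state shown every 10 steps (Δt=0.1):
t=0.100: state=(1.127, 1.963)
t=0.200: state=(1.042, 1.952)
t=0.300: state=(0.965, 1.928)
t=0.400: state=(0.896, 1.895)
t=0.500: state=(0.835, 1.852)
t=0.600: state=(0.781, 1.802)
t=0.700: state=(0.734, 1.747)
t=0.800: state=(0.693, 1.688)
t=0.890: state=(0.661, 1.632)
next step: t=0.900: state=(0.658, 1.625) — x has crossed 0.66
linear interpolation between t=0.890 (0.66135) and t=0.900 (0.65811) → t≈0.894

t = 0.894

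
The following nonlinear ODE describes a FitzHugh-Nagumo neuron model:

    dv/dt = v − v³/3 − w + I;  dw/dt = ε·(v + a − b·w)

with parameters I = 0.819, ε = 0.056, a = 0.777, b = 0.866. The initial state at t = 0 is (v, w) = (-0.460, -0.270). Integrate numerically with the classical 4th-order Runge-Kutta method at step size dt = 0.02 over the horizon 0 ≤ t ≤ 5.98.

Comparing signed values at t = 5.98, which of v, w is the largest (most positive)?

largest component: v

t=0.000: state=(-0.460, -0.270)
step 1 (dt=0.02): k1=(0.661, 0.031), k2=(0.666, 0.031), k3=(0.666, 0.031), k4=(0.671, 0.032); state += dt/6·(k1+2k2+2k3+k4)
t=0.020: state=(-0.447, -0.269)
t=0.040: state=(-0.433, -0.269)
t=0.060: state=(-0.419, -0.268)
continuing one RK4 step at a time; state shown every 10 steps (Δt=0.2):
t=0.200: state=(-0.317, -0.263)
t=0.400: state=(-0.147, -0.254)
t=0.600: state=(0.057, -0.244)
t=0.800: state=(0.303, -0.231)
t=1.000: state=(0.594, -0.215)
t=1.200: state=(0.920, -0.196)
t=1.400: state=(1.250, -0.173)
t=1.600: state=(1.541, -0.147)
t=1.800: state=(1.759, -0.119)
t=2.000: state=(1.898, -0.089)
t=2.200: state=(1.977, -0.057)
t=2.400: state=(2.016, -0.026)
t=2.600: state=(2.033, 0.006)
t=2.800: state=(2.037, 0.037)
t=3.000: state=(2.035, 0.068)
t=3.200: state=(2.029, 0.099)
t=3.400: state=(2.021, 0.129)
t=3.600: state=(2.013, 0.159)
t=3.800: state=(2.004, 0.188)
t=4.000: state=(1.994, 0.217)
t=4.200: state=(1.985, 0.246)
t=4.400: state=(1.975, 0.274)
t=4.600: state=(1.965, 0.302)
t=4.800: state=(1.956, 0.330)
t=5.000: state=(1.946, 0.357)
t=5.200: state=(1.936, 0.384)
t=5.400: state=(1.927, 0.411)
t=5.600: state=(1.917, 0.437)
t=5.800: state=(1.907, 0.462)
t=5.980: state=(1.898, 0.485)
compare at T: v=1.898, w=0.485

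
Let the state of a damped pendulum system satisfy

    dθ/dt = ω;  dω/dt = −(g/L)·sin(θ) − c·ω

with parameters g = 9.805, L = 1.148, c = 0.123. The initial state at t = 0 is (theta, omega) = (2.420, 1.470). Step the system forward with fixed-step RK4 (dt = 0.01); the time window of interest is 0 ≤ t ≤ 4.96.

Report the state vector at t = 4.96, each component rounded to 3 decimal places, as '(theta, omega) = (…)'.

t=0.000: state=(2.420, 1.470)
step 1 (dt=0.01): k1=(1.470, -5.823), k2=(1.441, -5.772), k3=(1.441, -5.773), k4=(1.412, -5.723); state += dt/6·(k1+2k2+2k3+k4)
t=0.010: state=(2.434, 1.412)
t=0.020: state=(2.448, 1.356)
t=0.030: state=(2.462, 1.300)
continuing one RK4 step at a time; state shown every 20 steps (Δt=0.2):
t=0.200: state=(2.609, 0.469)
t=0.400: state=(2.618, -0.372)
t=0.600: state=(2.455, -1.301)
t=0.800: state=(2.077, -2.536)
t=1.000: state=(1.417, -4.097)
t=1.200: state=(0.459, -5.324)
t=1.400: state=(-0.610, -5.063)
t=1.600: state=(-1.478, -3.505)
t=1.800: state=(-2.003, -1.785)
t=2.000: state=(-2.209, -0.314)
t=2.200: state=(-2.135, 1.062)
t=2.400: state=(-1.775, 2.576)
t=2.600: state=(-1.098, 4.159)
t=2.800: state=(-0.158, 5.030)
t=3.000: state=(0.807, 4.370)
t=3.200: state=(1.524, 2.728)
t=3.400: state=(1.895, 1.008)
t=3.600: state=(1.936, -0.589)
t=3.800: state=(1.658, -2.203)
t=4.000: state=(1.055, -3.782)
t=4.200: state=(0.191, -4.662)
t=4.400: state=(-0.710, -4.112)
t=4.600: state=(-1.386, -2.556)
t=4.800: state=(-1.722, -0.814)
t=4.960: state=(-1.744, 0.533)

(theta, omega) = (-1.744, 0.533)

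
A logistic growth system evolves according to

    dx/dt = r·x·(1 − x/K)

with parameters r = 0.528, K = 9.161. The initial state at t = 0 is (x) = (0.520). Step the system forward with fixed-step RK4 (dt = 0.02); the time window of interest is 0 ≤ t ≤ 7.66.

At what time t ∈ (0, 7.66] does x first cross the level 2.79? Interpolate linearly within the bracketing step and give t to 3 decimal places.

t=0.000: state=(0.520)
step 1 (dt=0.02): k1=(0.259), k2=(0.260), k3=(0.260), k4=(0.261); state += dt/6·(k1+2k2+2k3+k4)
t=0.020: state=(0.525)
t=0.040: state=(0.530)
t=0.060: state=(0.536)
continuing one RK4 step at a time; state shown every 25 steps (Δt=0.5):
t=0.500: state=(0.666)
t=1.000: state=(0.848)
t=1.500: state=(1.074)
t=2.000: state=(1.351)
t=2.500: state=(1.684)
t=3.000: state=(2.078)
t=3.500: state=(2.532)
t=3.740: state=(2.771)
next step: t=3.760: state=(2.791) — x has crossed 2.79
linear interpolation between t=3.740 (2.77062) and t=3.760 (2.79107) → t≈3.759

t = 3.759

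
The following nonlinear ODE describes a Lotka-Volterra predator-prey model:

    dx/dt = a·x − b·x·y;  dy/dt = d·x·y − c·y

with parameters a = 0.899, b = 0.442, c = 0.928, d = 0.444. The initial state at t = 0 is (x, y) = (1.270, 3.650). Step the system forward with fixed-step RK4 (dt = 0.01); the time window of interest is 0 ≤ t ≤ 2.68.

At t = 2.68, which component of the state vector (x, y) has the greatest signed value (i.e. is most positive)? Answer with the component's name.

largest component: x

t=0.000: state=(1.270, 3.650)
step 1 (dt=0.01): k1=(-0.907, -1.329), k2=(-0.900, -1.334), k3=(-0.900, -1.334), k4=(-0.893, -1.339); state += dt/6·(k1+2k2+2k3+k4)
t=0.010: state=(1.261, 3.637)
t=0.020: state=(1.252, 3.623)
t=0.030: state=(1.243, 3.610)
continuing one RK4 step at a time; state shown every 10 steps (Δt=0.1):
t=0.100: state=(1.186, 3.513)
t=0.200: state=(1.114, 3.369)
t=0.300: state=(1.054, 3.222)
t=0.400: state=(1.003, 3.073)
t=0.500: state=(0.961, 2.926)
t=0.600: state=(0.927, 2.781)
t=0.700: state=(0.900, 2.639)
t=0.800: state=(0.879, 2.502)
t=0.900: state=(0.863, 2.370)
t=1.000: state=(0.853, 2.244)
t=1.100: state=(0.848, 2.124)
t=1.200: state=(0.846, 2.010)
t=1.300: state=(0.849, 1.902)
t=1.400: state=(0.856, 1.800)
t=1.500: state=(0.867, 1.704)
t=1.600: state=(0.881, 1.615)
t=1.700: state=(0.900, 1.531)
t=1.800: state=(0.921, 1.453)
t=1.900: state=(0.947, 1.380)
t=2.000: state=(0.976, 1.313)
t=2.100: state=(1.009, 1.250)
t=2.200: state=(1.046, 1.193)
t=2.300: state=(1.087, 1.140)
t=2.400: state=(1.132, 1.091)
t=2.500: state=(1.181, 1.047)
t=2.600: state=(1.235, 1.007)
t=2.680: state=(1.282, 0.977)
compare at T: x=1.282, y=0.977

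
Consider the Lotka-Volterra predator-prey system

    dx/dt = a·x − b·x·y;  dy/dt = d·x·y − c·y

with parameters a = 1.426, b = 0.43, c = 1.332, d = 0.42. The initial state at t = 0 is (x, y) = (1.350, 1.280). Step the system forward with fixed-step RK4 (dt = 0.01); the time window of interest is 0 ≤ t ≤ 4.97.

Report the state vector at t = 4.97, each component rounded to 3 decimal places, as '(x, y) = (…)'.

(x, y) = (1.269, 1.354)

t=0.000: state=(1.350, 1.280)
step 1 (dt=0.01): k1=(1.182, -0.979), k2=(1.190, -0.972), k3=(1.190, -0.972), k4=(1.198, -0.965); state += dt/6·(k1+2k2+2k3+k4)
t=0.010: state=(1.362, 1.270)
t=0.020: state=(1.374, 1.261)
t=0.030: state=(1.386, 1.251)
continuing one RK4 step at a time; state shown every 20 steps (Δt=0.2):
t=0.200: state=(1.621, 1.110)
t=0.400: state=(1.970, 0.989)
t=0.600: state=(2.416, 0.910)
t=0.800: state=(2.977, 0.874)
t=1.000: state=(3.672, 0.884)
t=1.200: state=(4.515, 0.954)
t=1.400: state=(5.499, 1.112)
t=1.600: state=(6.570, 1.414)
t=1.800: state=(7.574, 1.965)
t=2.000: state=(8.190, 2.932)
t=2.200: state=(7.960, 4.459)
t=2.400: state=(6.654, 6.354)
t=2.600: state=(4.772, 7.873)
t=2.800: state=(3.131, 8.376)
t=3.000: state=(2.053, 7.948)
t=3.200: state=(1.431, 7.031)
t=3.400: state=(1.088, 5.979)
t=3.600: state=(0.904, 4.976)
t=3.800: state=(0.815, 4.096)
t=4.000: state=(0.787, 3.355)
t=4.200: state=(0.806, 2.748)
t=4.400: state=(0.865, 2.258)
t=4.600: state=(0.965, 1.867)
t=4.800: state=(1.108, 1.560)
t=4.970: state=(1.269, 1.354)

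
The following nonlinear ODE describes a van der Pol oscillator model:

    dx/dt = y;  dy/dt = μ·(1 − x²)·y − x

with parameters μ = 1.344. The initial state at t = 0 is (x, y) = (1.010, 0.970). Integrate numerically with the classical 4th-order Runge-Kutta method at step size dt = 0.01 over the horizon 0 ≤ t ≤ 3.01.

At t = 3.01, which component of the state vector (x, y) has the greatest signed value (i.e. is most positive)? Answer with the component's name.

largest component: y

t=0.000: state=(1.010, 0.970)
step 1 (dt=0.01): k1=(0.970, -1.036), k2=(0.965, -1.054), k3=(0.965, -1.054), k4=(0.959, -1.071); state += dt/6·(k1+2k2+2k3+k4)
t=0.010: state=(1.020, 0.959)
t=0.020: state=(1.029, 0.949)
t=0.030: state=(1.039, 0.937)
continuing one RK4 step at a time; state shown every 10 steps (Δt=0.1):
t=0.100: state=(1.101, 0.850)
t=0.200: state=(1.179, 0.705)
t=0.300: state=(1.242, 0.544)
t=0.400: state=(1.288, 0.380)
t=0.500: state=(1.318, 0.222)
t=0.600: state=(1.333, 0.074)
t=0.700: state=(1.333, -0.060)
t=0.800: state=(1.321, -0.180)
t=0.900: state=(1.298, -0.289)
t=1.000: state=(1.264, -0.388)
t=1.100: state=(1.220, -0.480)
t=1.200: state=(1.168, -0.570)
t=1.300: state=(1.106, -0.659)
t=1.400: state=(1.036, -0.752)
t=1.500: state=(0.956, -0.853)
t=1.600: state=(0.865, -0.965)
t=1.700: state=(0.762, -1.093)
t=1.800: state=(0.646, -1.242)
t=1.900: state=(0.513, -1.419)
t=2.000: state=(0.361, -1.628)
t=2.100: state=(0.186, -1.872)
t=2.200: state=(-0.015, -2.147)
t=2.300: state=(-0.244, -2.436)
t=2.400: state=(-0.501, -2.695)
t=2.500: state=(-0.779, -2.849)
t=2.600: state=(-1.064, -2.812)
t=2.700: state=(-1.334, -2.531)
t=2.800: state=(-1.564, -2.045)
t=2.900: state=(-1.740, -1.470)
t=3.000: state=(-1.859, -0.931)
t=3.010: state=(-1.868, -0.882)
compare at T: x=-1.868, y=-0.882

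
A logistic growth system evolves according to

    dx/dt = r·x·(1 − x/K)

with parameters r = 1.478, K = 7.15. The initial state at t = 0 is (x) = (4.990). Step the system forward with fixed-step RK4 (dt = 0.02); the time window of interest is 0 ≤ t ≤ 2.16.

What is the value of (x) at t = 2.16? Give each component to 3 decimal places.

t=0.000: state=(4.990)
step 1 (dt=0.02): k1=(2.228), k2=(2.215), k3=(2.215), k4=(2.202); state += dt/6·(k1+2k2+2k3+k4)
t=0.020: state=(5.034)
t=0.040: state=(5.078)
t=0.060: state=(5.121)
continuing one RK4 step at a time; state shown every 5 steps (Δt=0.1):
t=0.100: state=(5.206)
t=0.200: state=(5.408)
t=0.300: state=(5.595)
t=0.400: state=(5.768)
t=0.500: state=(5.925)
t=0.600: state=(6.068)
t=0.700: state=(6.197)
t=0.800: state=(6.312)
t=0.900: state=(6.416)
t=1.000: state=(6.507)
t=1.100: state=(6.589)
t=1.200: state=(6.661)
t=1.300: state=(6.724)
t=1.400: state=(6.779)
t=1.500: state=(6.828)
t=1.600: state=(6.871)
t=1.700: state=(6.908)
t=1.800: state=(6.940)
t=1.900: state=(6.968)
t=2.000: state=(6.993)
t=2.100: state=(7.014)
t=2.160: state=(7.025)

(x) = (7.025)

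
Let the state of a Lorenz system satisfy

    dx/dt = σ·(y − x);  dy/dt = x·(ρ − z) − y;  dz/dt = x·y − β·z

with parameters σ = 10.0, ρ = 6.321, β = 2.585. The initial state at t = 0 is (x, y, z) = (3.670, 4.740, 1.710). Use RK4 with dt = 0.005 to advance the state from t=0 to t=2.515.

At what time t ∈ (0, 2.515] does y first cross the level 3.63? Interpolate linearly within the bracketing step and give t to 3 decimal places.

t = 0.456

t=0.000: state=(3.670, 4.740, 1.710)
step 1 (dt=0.005): k1=(10.700, 12.182, 12.975), k2=(10.737, 12.155, 13.131), k3=(10.735, 12.154, 13.130), k4=(10.771, 12.125, 13.286); state += dt/6·(k1+2k2+2k3+k4)
t=0.005: state=(3.724, 4.801, 1.776)
t=0.010: state=(3.778, 4.861, 1.843)
t=0.015: state=(3.832, 4.921, 1.912)
continuing one RK4 step at a time; state shown every 20 steps (Δt=0.1):
t=0.100: state=(4.763, 5.821, 3.323)
t=0.200: state=(5.633, 6.230, 5.400)
t=0.300: state=(5.828, 5.596, 7.229)
t=0.400: state=(5.222, 4.318, 8.016)
t=0.455: state=(4.679, 3.638, 7.961)
next step: t=0.460: state=(4.627, 3.582, 7.942) — y has crossed 3.63
linear interpolation between t=0.455 (3.63844) and t=0.460 (3.58244) → t≈0.456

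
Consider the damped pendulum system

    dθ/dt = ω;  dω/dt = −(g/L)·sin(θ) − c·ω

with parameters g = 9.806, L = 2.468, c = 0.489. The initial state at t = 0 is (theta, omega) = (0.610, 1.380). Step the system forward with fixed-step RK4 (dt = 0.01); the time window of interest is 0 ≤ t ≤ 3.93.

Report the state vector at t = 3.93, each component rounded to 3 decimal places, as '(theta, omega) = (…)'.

(theta, omega) = (0.363, -0.329)

t=0.000: state=(0.610, 1.380)
step 1 (dt=0.01): k1=(1.380, -2.951), k2=(1.365, -2.966), k3=(1.365, -2.966), k4=(1.350, -2.981); state += dt/6·(k1+2k2+2k3+k4)
t=0.010: state=(0.624, 1.350)
t=0.020: state=(0.637, 1.320)
t=0.030: state=(0.650, 1.290)
continuing one RK4 step at a time; state shown every 20 steps (Δt=0.2):
t=0.200: state=(0.824, 0.748)
t=0.400: state=(0.908, 0.096)
t=0.600: state=(0.866, -0.504)
t=0.800: state=(0.713, -0.998)
t=1.000: state=(0.477, -1.331)
t=1.200: state=(0.195, -1.456)
t=1.400: state=(-0.090, -1.357)
t=1.600: state=(-0.335, -1.066)
t=1.800: state=(-0.508, -0.652)
t=2.000: state=(-0.592, -0.190)
t=2.200: state=(-0.585, 0.253)
t=2.400: state=(-0.496, 0.622)
t=2.600: state=(-0.344, 0.875)
t=2.800: state=(-0.156, 0.981)
t=3.000: state=(0.038, 0.932)
t=3.200: state=(0.208, 0.749)
t=3.400: state=(0.331, 0.474)
t=3.600: state=(0.395, 0.157)
t=3.800: state=(0.395, -0.152)
t=3.930: state=(0.363, -0.329)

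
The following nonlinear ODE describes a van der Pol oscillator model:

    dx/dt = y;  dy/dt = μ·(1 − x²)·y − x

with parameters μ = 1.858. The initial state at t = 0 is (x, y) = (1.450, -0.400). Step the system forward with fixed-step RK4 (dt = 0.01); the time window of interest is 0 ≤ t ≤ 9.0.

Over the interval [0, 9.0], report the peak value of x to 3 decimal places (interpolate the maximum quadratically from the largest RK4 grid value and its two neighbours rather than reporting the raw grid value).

t=0.000: state=(1.450, -0.400)
step 1 (dt=0.01): k1=(-0.400, -0.631), k2=(-0.403, -0.627), k3=(-0.403, -0.627), k4=(-0.406, -0.623); state += dt/6·(k1+2k2+2k3+k4)
t=0.010: state=(1.446, -0.406)
t=0.020: state=(1.442, -0.412)
t=0.030: state=(1.438, -0.419)
continuing one RK4 step at a time; state shown every 50 steps (Δt=0.5):
t=0.500: state=(1.178, -0.693)
t=1.000: state=(0.716, -1.251)
t=1.500: state=(-0.272, -2.994)
t=2.000: state=(-1.809, -1.646)
t=2.500: state=(-1.991, 0.224)
t=3.000: state=(-1.829, 0.383)
t=3.500: state=(-1.617, 0.469)
t=4.000: state=(-1.350, 0.616)
t=4.500: state=(-0.971, 0.951)
t=5.000: state=(-0.286, 2.007)
t=5.500: state=(1.227, 3.461)
t=6.000: state=(2.016, 0.107)
t=6.500: state=(1.914, -0.340)
t=7.000: state=(1.722, -0.426)
t=7.500: state=(1.484, -0.534)
t=8.000: state=(1.170, -0.753)
t=8.500: state=(0.673, -1.346)
t=9.000: state=(-0.398, -3.217)
largest grid value and its neighbours: x(6.040)=2.01877, x(6.050)=2.01880, x(6.060)=2.01863
parabola through these three points peaks at t≈6.046 with x≈2.01881

max x = 2.019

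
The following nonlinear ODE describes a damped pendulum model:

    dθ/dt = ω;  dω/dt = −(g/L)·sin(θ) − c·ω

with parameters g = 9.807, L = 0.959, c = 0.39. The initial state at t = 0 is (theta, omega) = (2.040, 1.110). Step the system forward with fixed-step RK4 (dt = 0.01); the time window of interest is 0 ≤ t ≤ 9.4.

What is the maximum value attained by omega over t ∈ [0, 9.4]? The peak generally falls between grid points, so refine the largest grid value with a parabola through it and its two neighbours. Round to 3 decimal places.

max omega = 4.063

t=0.000: state=(2.040, 1.110)
step 1 (dt=0.01): k1=(1.110, -9.554), k2=(1.062, -9.510), k3=(1.062, -9.511), k4=(1.015, -9.467); state += dt/6·(k1+2k2+2k3+k4)
t=0.010: state=(2.051, 1.015)
t=0.020: state=(2.060, 0.921)
t=0.030: state=(2.069, 0.827)
continuing one RK4 step at a time; state shown every 50 steps (Δt=0.5):
t=0.500: state=(1.478, -3.353)
t=1.000: state=(-0.772, -4.003)
t=1.500: state=(-1.491, 1.139)
t=2.000: state=(0.042, 4.014)
t=2.500: state=(1.219, 0.093)
t=3.000: state=(0.245, -3.302)
t=3.500: state=(-0.952, -0.652)
t=4.000: state=(-0.325, 2.634)
t=4.500: state=(0.745, 0.821)
t=5.000: state=(0.319, -2.114)
t=5.500: state=(-0.593, -0.801)
t=6.000: state=(-0.281, 1.718)
t=6.500: state=(0.480, 0.702)
t=7.000: state=(0.234, -1.412)
t=7.500: state=(-0.394, -0.580)
t=8.000: state=(-0.188, 1.170)
t=8.500: state=(0.327, 0.462)
t=9.000: state=(0.148, -0.974)
t=9.400: state=(-0.223, -0.628)
largest grid value and its neighbours: omega(1.940)=4.06035, omega(1.950)=4.06287, omega(1.960)=4.06128
parabola through these three points peaks at t≈1.951 with omega≈4.06289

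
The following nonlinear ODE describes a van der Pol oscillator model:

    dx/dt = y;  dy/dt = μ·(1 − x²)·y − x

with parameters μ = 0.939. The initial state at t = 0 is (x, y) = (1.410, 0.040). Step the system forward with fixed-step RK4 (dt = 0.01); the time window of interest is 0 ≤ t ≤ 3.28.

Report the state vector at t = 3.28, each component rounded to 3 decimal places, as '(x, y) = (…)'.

(x, y) = (-1.800, 0.518)

t=0.000: state=(1.410, 0.040)
step 1 (dt=0.01): k1=(0.040, -1.447), k2=(0.033, -1.441), k3=(0.033, -1.441), k4=(0.026, -1.434); state += dt/6·(k1+2k2+2k3+k4)
t=0.010: state=(1.410, 0.026)
t=0.020: state=(1.411, 0.011)
t=0.030: state=(1.411, -0.003)
continuing one RK4 step at a time; state shown every 20 steps (Δt=0.2):
t=0.200: state=(1.391, -0.224)
t=0.400: state=(1.324, -0.443)
t=0.600: state=(1.216, -0.635)
t=0.800: state=(1.070, -0.822)
t=1.000: state=(0.886, -1.025)
t=1.200: state=(0.657, -1.266)
t=1.400: state=(0.375, -1.563)
t=1.600: state=(0.028, -1.914)
t=1.800: state=(-0.390, -2.253)
t=2.000: state=(-0.860, -2.389)
t=2.200: state=(-1.316, -2.085)
t=2.400: state=(-1.666, -1.379)
t=2.600: state=(-1.865, -0.628)
t=2.800: state=(-1.932, -0.083)
t=3.000: state=(-1.912, 0.252)
t=3.200: state=(-1.839, 0.457)
t=3.280: state=(-1.800, 0.518)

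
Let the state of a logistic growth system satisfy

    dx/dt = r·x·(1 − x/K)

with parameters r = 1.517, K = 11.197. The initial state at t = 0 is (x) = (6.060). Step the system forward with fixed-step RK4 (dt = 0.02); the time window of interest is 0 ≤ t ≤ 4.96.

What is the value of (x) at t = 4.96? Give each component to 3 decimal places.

(x) = (11.192)

t=0.000: state=(6.060)
step 1 (dt=0.02): k1=(4.218), k2=(4.212), k3=(4.212), k4=(4.206); state += dt/6·(k1+2k2+2k3+k4)
t=0.020: state=(6.144)
t=0.040: state=(6.228)
t=0.060: state=(6.312)
continuing one RK4 step at a time; state shown every 10 steps (Δt=0.2):
t=0.200: state=(6.887)
t=0.400: state=(7.658)
t=0.600: state=(8.349)
t=0.800: state=(8.944)
t=1.000: state=(9.441)
t=1.200: state=(9.845)
t=1.400: state=(10.166)
t=1.600: state=(10.417)
t=1.800: state=(10.611)
t=2.000: state=(10.758)
t=2.200: state=(10.870)
t=2.400: state=(10.953)
t=2.600: state=(11.016)
t=2.800: state=(11.063)
t=3.000: state=(11.098)
t=3.200: state=(11.124)
t=3.400: state=(11.143)
t=3.600: state=(11.157)
t=3.800: state=(11.167)
t=4.000: state=(11.175)
t=4.200: state=(11.181)
t=4.400: state=(11.185)
t=4.600: state=(11.188)
t=4.800: state=(11.190)
t=4.960: state=(11.192)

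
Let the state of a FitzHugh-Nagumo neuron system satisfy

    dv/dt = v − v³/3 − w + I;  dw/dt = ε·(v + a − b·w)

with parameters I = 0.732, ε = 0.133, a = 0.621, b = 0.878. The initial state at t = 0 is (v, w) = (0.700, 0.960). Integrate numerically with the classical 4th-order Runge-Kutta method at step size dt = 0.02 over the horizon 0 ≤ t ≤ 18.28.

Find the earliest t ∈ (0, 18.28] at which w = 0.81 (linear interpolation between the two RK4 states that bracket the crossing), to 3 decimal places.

t = 12.714

t=0.000: state=(0.700, 0.960)
step 1 (dt=0.02): k1=(0.358, 0.064), k2=(0.359, 0.064), k3=(0.359, 0.064), k4=(0.360, 0.064); state += dt/6·(k1+2k2+2k3+k4)
t=0.020: state=(0.707, 0.961)
t=0.040: state=(0.714, 0.963)
t=0.060: state=(0.722, 0.964)
continuing one RK4 step at a time; state shown every 50 steps (Δt=1):
t=1.000: state=(1.077, 1.044)
t=2.000: state=(1.319, 1.160)
t=3.000: state=(1.359, 1.280)
t=4.000: state=(1.299, 1.384)
t=5.000: state=(1.201, 1.467)
t=6.000: state=(1.079, 1.526)
t=7.000: state=(0.929, 1.562)
t=8.000: state=(0.730, 1.573)
t=9.000: state=(0.412, 1.550)
t=10.000: state=(-0.253, 1.472)
t=11.000: state=(-1.445, 1.281)
t=12.000: state=(-1.844, 1.000)
t=12.700: state=(-1.811, 0.814)
next step: t=12.720: state=(-1.809, 0.808) — w has crossed 0.81
linear interpolation between t=12.700 (0.81353) and t=12.720 (0.80848) → t≈12.714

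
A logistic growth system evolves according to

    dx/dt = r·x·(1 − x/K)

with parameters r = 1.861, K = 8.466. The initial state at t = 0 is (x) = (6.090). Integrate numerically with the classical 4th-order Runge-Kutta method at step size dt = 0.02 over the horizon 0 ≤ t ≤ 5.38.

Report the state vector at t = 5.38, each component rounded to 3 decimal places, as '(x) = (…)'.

t=0.000: state=(6.090)
step 1 (dt=0.02): k1=(3.181), k2=(3.155), k3=(3.155), k4=(3.128); state += dt/6·(k1+2k2+2k3+k4)
t=0.020: state=(6.153)
t=0.040: state=(6.215)
t=0.060: state=(6.276)
continuing one RK4 step at a time; state shown every 10 steps (Δt=0.2):
t=0.200: state=(6.672)
t=0.400: state=(7.142)
t=0.600: state=(7.507)
t=0.800: state=(7.781)
t=1.000: state=(7.982)
t=1.200: state=(8.126)
t=1.400: state=(8.229)
t=1.600: state=(8.301)
t=1.800: state=(8.352)
t=2.000: state=(8.387)
t=2.200: state=(8.411)
t=2.400: state=(8.428)
t=2.600: state=(8.440)
t=2.800: state=(8.448)
t=3.000: state=(8.454)
t=3.200: state=(8.457)
t=3.400: state=(8.460)
t=3.600: state=(8.462)
t=3.800: state=(8.463)
t=4.000: state=(8.464)
t=4.200: state=(8.465)
t=4.400: state=(8.465)
t=4.600: state=(8.465)
t=4.800: state=(8.466)
t=5.000: state=(8.466)
t=5.200: state=(8.466)
t=5.380: state=(8.466)

(x) = (8.466)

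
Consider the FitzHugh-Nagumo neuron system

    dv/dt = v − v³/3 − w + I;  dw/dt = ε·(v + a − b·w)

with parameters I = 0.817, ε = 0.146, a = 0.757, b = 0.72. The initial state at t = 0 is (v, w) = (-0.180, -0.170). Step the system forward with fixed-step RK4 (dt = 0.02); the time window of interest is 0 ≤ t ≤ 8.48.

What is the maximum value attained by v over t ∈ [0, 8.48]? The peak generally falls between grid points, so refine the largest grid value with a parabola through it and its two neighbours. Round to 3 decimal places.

t=0.000: state=(-0.180, -0.170)
step 1 (dt=0.02): k1=(0.809, 0.102), k2=(0.816, 0.103), k3=(0.816, 0.103), k4=(0.823, 0.104); state += dt/6·(k1+2k2+2k3+k4)
t=0.020: state=(-0.164, -0.168)
t=0.040: state=(-0.147, -0.166)
t=0.060: state=(-0.130, -0.164)
continuing one RK4 step at a time; state shown every 25 steps (Δt=0.5):
t=0.500: state=(0.325, -0.103)
t=1.000: state=(1.030, 0.003)
t=1.500: state=(1.639, 0.154)
t=2.000: state=(1.871, 0.327)
t=2.500: state=(1.892, 0.498)
t=3.000: state=(1.851, 0.660)
t=3.500: state=(1.793, 0.810)
t=4.000: state=(1.731, 0.947)
t=4.500: state=(1.666, 1.073)
t=5.000: state=(1.599, 1.188)
t=5.500: state=(1.530, 1.293)
t=6.000: state=(1.459, 1.387)
t=6.500: state=(1.384, 1.470)
t=7.000: state=(1.305, 1.545)
t=7.500: state=(1.220, 1.609)
t=8.000: state=(1.127, 1.664)
t=8.480: state=(1.026, 1.708)
largest grid value and its neighbours: v(2.300)=1.89602, v(2.320)=1.89616, v(2.340)=1.89615
parabola through these three points peaks at t≈2.329 with v≈1.89617

max v = 1.896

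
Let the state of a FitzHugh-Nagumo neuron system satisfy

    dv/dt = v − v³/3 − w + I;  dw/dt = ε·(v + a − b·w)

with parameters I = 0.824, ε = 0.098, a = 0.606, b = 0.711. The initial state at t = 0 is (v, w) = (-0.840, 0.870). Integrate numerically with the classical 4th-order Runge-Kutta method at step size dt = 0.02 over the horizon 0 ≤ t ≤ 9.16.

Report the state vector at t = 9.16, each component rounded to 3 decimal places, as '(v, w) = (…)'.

(v, w) = (-0.920, -0.010)

t=0.000: state=(-0.840, 0.870)
step 1 (dt=0.02): k1=(-0.688, -0.084), k2=(-0.690, -0.084), k3=(-0.690, -0.084), k4=(-0.691, -0.085); state += dt/6·(k1+2k2+2k3+k4)
t=0.020: state=(-0.854, 0.868)
t=0.040: state=(-0.868, 0.867)
t=0.060: state=(-0.881, 0.865)
continuing one RK4 step at a time; state shown every 25 steps (Δt=0.5):
t=0.500: state=(-1.180, 0.821)
t=1.000: state=(-1.436, 0.758)
t=1.500: state=(-1.566, 0.689)
t=2.000: state=(-1.605, 0.618)
t=2.500: state=(-1.598, 0.548)
t=3.000: state=(-1.572, 0.482)
t=3.500: state=(-1.536, 0.420)
t=4.000: state=(-1.497, 0.362)
t=4.500: state=(-1.454, 0.308)
t=5.000: state=(-1.410, 0.257)
t=5.500: state=(-1.363, 0.211)
t=6.000: state=(-1.315, 0.168)
t=6.500: state=(-1.265, 0.130)
t=7.000: state=(-1.211, 0.095)
t=7.500: state=(-1.154, 0.064)
t=8.000: state=(-1.092, 0.037)
t=8.500: state=(-1.024, 0.014)
t=9.000: state=(-0.947, -0.005)
t=9.160: state=(-0.920, -0.010)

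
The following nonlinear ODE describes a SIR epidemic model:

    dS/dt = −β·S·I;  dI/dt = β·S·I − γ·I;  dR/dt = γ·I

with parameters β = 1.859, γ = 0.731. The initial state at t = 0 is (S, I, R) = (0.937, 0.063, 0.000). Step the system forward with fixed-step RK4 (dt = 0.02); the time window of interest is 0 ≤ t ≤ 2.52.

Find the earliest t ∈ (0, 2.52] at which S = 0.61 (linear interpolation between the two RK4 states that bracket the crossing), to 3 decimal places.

t=0.000: state=(0.937, 0.063, 0.000)
step 1 (dt=0.02): k1=(-0.110, 0.064, 0.046), k2=(-0.111, 0.064, 0.047), k3=(-0.111, 0.064, 0.047), k4=(-0.112, 0.065, 0.047); state += dt/6·(k1+2k2+2k3+k4)
t=0.020: state=(0.935, 0.064, 0.001)
t=0.040: state=(0.933, 0.066, 0.002)
t=0.060: state=(0.930, 0.067, 0.003)
continuing one RK4 step at a time; state shown every 5 steps (Δt=0.1):
t=0.100: state=(0.926, 0.070, 0.005)
t=0.200: state=(0.913, 0.077, 0.010)
t=0.300: state=(0.899, 0.084, 0.016)
t=0.400: state=(0.885, 0.093, 0.023)
t=0.500: state=(0.869, 0.101, 0.030)
t=0.600: state=(0.852, 0.111, 0.037)
t=0.700: state=(0.834, 0.120, 0.046)
t=0.800: state=(0.815, 0.130, 0.055)
t=0.900: state=(0.794, 0.141, 0.065)
t=1.000: state=(0.773, 0.151, 0.076)
t=1.100: state=(0.751, 0.162, 0.087)
t=1.200: state=(0.728, 0.173, 0.099)
t=1.300: state=(0.704, 0.183, 0.112)
t=1.400: state=(0.680, 0.194, 0.126)
t=1.500: state=(0.655, 0.204, 0.141)
t=1.600: state=(0.630, 0.214, 0.156)
t=1.680: state=(0.610, 0.221, 0.169)
next step: t=1.700: state=(0.605, 0.223, 0.172) — S has crossed 0.61
linear interpolation between t=1.680 (0.61030) and t=1.700 (0.60529) → t≈1.681

t = 1.681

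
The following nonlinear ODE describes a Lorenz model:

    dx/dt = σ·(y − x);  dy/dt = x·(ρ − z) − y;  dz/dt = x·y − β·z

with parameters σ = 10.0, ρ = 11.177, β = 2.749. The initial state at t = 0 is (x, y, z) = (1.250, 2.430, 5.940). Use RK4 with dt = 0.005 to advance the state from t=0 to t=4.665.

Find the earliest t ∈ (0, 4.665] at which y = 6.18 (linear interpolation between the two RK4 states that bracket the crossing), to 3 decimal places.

t=0.000: state=(1.250, 2.430, 5.940)
step 1 (dt=0.005): k1=(11.800, 4.116, -13.292), k2=(11.608, 4.303, -13.115), k3=(11.617, 4.299, -13.117), k4=(11.434, 4.485, -12.942); state += dt/6·(k1+2k2+2k3+k4)
t=0.005: state=(1.308, 2.452, 5.874)
t=0.010: state=(1.364, 2.475, 5.811)
t=0.015: state=(1.419, 2.500, 5.748)
continuing one RK4 step at a time; state shown every 40 steps (Δt=0.2):
t=0.200: state=(3.314, 4.569, 4.706)
t=0.285: state=(4.543, 6.176, 5.338)
next step: t=0.290: state=(4.625, 6.278, 5.407) — y has crossed 6.18
linear interpolation between t=0.285 (6.17565) and t=0.290 (6.27754) → t≈0.285

t = 0.285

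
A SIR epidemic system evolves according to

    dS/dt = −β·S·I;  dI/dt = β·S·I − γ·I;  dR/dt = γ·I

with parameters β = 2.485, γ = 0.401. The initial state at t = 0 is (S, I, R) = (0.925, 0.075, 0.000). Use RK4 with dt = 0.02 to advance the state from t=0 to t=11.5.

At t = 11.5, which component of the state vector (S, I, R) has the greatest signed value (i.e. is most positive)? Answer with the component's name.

t=0.000: state=(0.925, 0.075, 0.000)
step 1 (dt=0.02): k1=(-0.172, 0.142, 0.030), k2=(-0.175, 0.145, 0.031), k3=(-0.175, 0.145, 0.031), k4=(-0.178, 0.147, 0.031); state += dt/6·(k1+2k2+2k3+k4)
t=0.020: state=(0.921, 0.078, 0.001)
t=0.040: state=(0.918, 0.081, 0.001)
t=0.060: state=(0.914, 0.084, 0.002)
continuing one RK4 step at a time; state shown every 25 steps (Δt=0.5):
t=0.500: state=(0.795, 0.180, 0.024)
t=1.000: state=(0.575, 0.348, 0.077)
t=1.500: state=(0.337, 0.500, 0.163)
t=2.000: state=(0.173, 0.556, 0.271)
t=2.500: state=(0.087, 0.532, 0.381)
t=3.000: state=(0.047, 0.472, 0.482)
t=3.500: state=(0.027, 0.403, 0.569)
t=4.000: state=(0.017, 0.339, 0.644)
t=4.500: state=(0.012, 0.282, 0.706)
t=5.000: state=(0.008, 0.234, 0.758)
t=5.500: state=(0.006, 0.193, 0.800)
t=6.000: state=(0.005, 0.159, 0.835)
t=6.500: state=(0.004, 0.131, 0.865)
t=7.000: state=(0.004, 0.108, 0.888)
t=7.500: state=(0.003, 0.089, 0.908)
t=8.000: state=(0.003, 0.073, 0.924)
t=8.500: state=(0.003, 0.060, 0.937)
t=9.000: state=(0.003, 0.049, 0.948)
t=9.500: state=(0.002, 0.040, 0.957)
t=10.000: state=(0.002, 0.033, 0.965)
t=10.500: state=(0.002, 0.027, 0.971)
t=11.000: state=(0.002, 0.022, 0.976)
t=11.500: state=(0.002, 0.018, 0.980)
compare at T: S=0.002, I=0.018, R=0.980

largest component: R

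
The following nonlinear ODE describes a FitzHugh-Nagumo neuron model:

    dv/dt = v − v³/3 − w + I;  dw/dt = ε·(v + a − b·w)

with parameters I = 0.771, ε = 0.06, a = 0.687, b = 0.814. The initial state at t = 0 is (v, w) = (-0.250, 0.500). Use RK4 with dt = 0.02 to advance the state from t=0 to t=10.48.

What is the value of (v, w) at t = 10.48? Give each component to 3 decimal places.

(v, w) = (1.527, 1.167)

t=0.000: state=(-0.250, 0.500)
step 1 (dt=0.02): k1=(0.026, 0.002), k2=(0.026, 0.002), k3=(0.026, 0.002), k4=(0.027, 0.002); state += dt/6·(k1+2k2+2k3+k4)
t=0.020: state=(-0.249, 0.500)
t=0.040: state=(-0.249, 0.500)
t=0.060: state=(-0.248, 0.500)
continuing one RK4 step at a time; state shown every 25 steps (Δt=0.5):
t=0.500: state=(-0.234, 0.501)
t=1.000: state=(-0.208, 0.503)
t=1.500: state=(-0.168, 0.505)
t=2.000: state=(-0.106, 0.509)
t=2.500: state=(-0.006, 0.516)
t=3.000: state=(0.153, 0.526)
t=3.500: state=(0.402, 0.541)
t=4.000: state=(0.763, 0.566)
t=4.500: state=(1.183, 0.601)
t=5.000: state=(1.511, 0.647)
t=5.500: state=(1.672, 0.700)
t=6.000: state=(1.722, 0.754)
t=6.500: state=(1.724, 0.807)
t=7.000: state=(1.708, 0.859)
t=7.500: state=(1.685, 0.909)
t=8.000: state=(1.660, 0.957)
t=8.500: state=(1.634, 1.003)
t=9.000: state=(1.608, 1.047)
t=9.500: state=(1.581, 1.089)
t=10.000: state=(1.553, 1.130)
t=10.480: state=(1.527, 1.167)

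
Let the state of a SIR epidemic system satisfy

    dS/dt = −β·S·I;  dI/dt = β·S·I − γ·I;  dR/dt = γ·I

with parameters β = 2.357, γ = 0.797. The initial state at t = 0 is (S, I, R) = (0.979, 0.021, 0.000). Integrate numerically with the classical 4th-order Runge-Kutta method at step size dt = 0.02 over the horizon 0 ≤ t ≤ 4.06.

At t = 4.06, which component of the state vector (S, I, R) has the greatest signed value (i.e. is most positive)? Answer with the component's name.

t=0.000: state=(0.979, 0.021, 0.000)
step 1 (dt=0.02): k1=(-0.048, 0.032, 0.017), k2=(-0.049, 0.032, 0.017), k3=(-0.049, 0.032, 0.017), k4=(-0.050, 0.033, 0.017); state += dt/6·(k1+2k2+2k3+k4)
t=0.020: state=(0.978, 0.022, 0.000)
t=0.040: state=(0.977, 0.022, 0.001)
t=0.060: state=(0.976, 0.023, 0.001)
continuing one RK4 step at a time; state shown every 10 steps (Δt=0.2):
t=0.200: state=(0.968, 0.028, 0.004)
t=0.400: state=(0.953, 0.038, 0.009)
t=0.600: state=(0.933, 0.051, 0.016)
t=0.800: state=(0.908, 0.067, 0.025)
t=1.000: state=(0.876, 0.086, 0.038)
t=1.200: state=(0.836, 0.110, 0.053)
t=1.400: state=(0.789, 0.138, 0.073)
t=1.600: state=(0.734, 0.169, 0.097)
t=1.800: state=(0.673, 0.200, 0.127)
t=2.000: state=(0.608, 0.231, 0.161)
t=2.200: state=(0.541, 0.258, 0.200)
t=2.400: state=(0.477, 0.280, 0.243)
t=2.600: state=(0.416, 0.295, 0.289)
t=2.800: state=(0.362, 0.302, 0.337)
t=3.000: state=(0.314, 0.301, 0.385)
t=3.200: state=(0.272, 0.295, 0.432)
t=3.400: state=(0.238, 0.284, 0.479)
t=3.600: state=(0.209, 0.269, 0.523)
t=3.800: state=(0.185, 0.251, 0.564)
t=4.000: state=(0.165, 0.233, 0.603)
t=4.060: state=(0.159, 0.227, 0.614)
compare at T: S=0.159, I=0.227, R=0.614

largest component: R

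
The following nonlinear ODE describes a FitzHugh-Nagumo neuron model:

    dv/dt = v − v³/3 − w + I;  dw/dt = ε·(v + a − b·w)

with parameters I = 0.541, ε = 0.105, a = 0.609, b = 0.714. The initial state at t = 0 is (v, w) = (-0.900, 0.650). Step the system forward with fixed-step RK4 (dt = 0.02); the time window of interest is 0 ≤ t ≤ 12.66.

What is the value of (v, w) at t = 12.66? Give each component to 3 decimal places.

t=0.000: state=(-0.900, 0.650)
step 1 (dt=0.02): k1=(-0.766, -0.079), k2=(-0.767, -0.080), k3=(-0.767, -0.080), k4=(-0.767, -0.081); state += dt/6·(k1+2k2+2k3+k4)
t=0.020: state=(-0.915, 0.648)
t=0.040: state=(-0.931, 0.647)
t=0.060: state=(-0.946, 0.645)
continuing one RK4 step at a time; state shown every 25 steps (Δt=0.5):
t=0.500: state=(-1.266, 0.601)
t=1.000: state=(-1.518, 0.538)
t=1.500: state=(-1.629, 0.468)
t=2.000: state=(-1.654, 0.398)
t=2.500: state=(-1.642, 0.329)
t=3.000: state=(-1.614, 0.265)
t=3.500: state=(-1.580, 0.204)
t=4.000: state=(-1.543, 0.147)
t=4.500: state=(-1.505, 0.095)
t=5.000: state=(-1.466, 0.046)
t=5.500: state=(-1.426, 0.001)
t=6.000: state=(-1.386, -0.040)
t=6.500: state=(-1.344, -0.077)
t=7.000: state=(-1.302, -0.111)
t=7.500: state=(-1.258, -0.142)
t=8.000: state=(-1.213, -0.169)
t=8.500: state=(-1.166, -0.192)
t=9.000: state=(-1.117, -0.213)
t=9.500: state=(-1.065, -0.230)
t=10.000: state=(-1.008, -0.243)
t=10.500: state=(-0.946, -0.253)
t=11.000: state=(-0.877, -0.260)
t=11.500: state=(-0.796, -0.262)
t=12.000: state=(-0.699, -0.260)
t=12.500: state=(-0.577, -0.252)
t=12.660: state=(-0.530, -0.248)

(v, w) = (-0.530, -0.248)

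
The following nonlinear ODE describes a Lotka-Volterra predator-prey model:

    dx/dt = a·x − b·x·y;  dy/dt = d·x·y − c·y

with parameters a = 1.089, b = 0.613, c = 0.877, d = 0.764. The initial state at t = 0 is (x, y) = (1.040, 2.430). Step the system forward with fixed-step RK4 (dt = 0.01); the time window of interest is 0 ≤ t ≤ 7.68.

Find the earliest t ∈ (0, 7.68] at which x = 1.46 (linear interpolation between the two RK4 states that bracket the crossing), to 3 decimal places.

t=0.000: state=(1.040, 2.430)
step 1 (dt=0.01): k1=(-0.417, -0.200), k2=(-0.415, -0.204), k3=(-0.415, -0.204), k4=(-0.414, -0.208); state += dt/6·(k1+2k2+2k3+k4)
t=0.010: state=(1.036, 2.428)
t=0.020: state=(1.032, 2.426)
t=0.030: state=(1.028, 2.424)
continuing one RK4 step at a time; state shown every 25 steps (Δt=0.25):
t=0.250: state=(0.946, 2.358)
t=0.500: state=(0.872, 2.252)
t=0.750: state=(0.818, 2.125)
t=1.000: state=(0.784, 1.988)
t=1.250: state=(0.767, 1.851)
t=1.500: state=(0.766, 1.720)
t=1.750: state=(0.780, 1.601)
t=2.000: state=(0.808, 1.496)
t=2.250: state=(0.849, 1.407)
t=2.500: state=(0.904, 1.336)
t=2.750: state=(0.971, 1.283)
t=3.000: state=(1.050, 1.249)
t=3.250: state=(1.140, 1.237)
t=3.500: state=(1.238, 1.246)
t=3.750: state=(1.339, 1.280)
t=4.000: state=(1.439, 1.341)
t=4.050: state=(1.458, 1.356)
next step: t=4.060: state=(1.462, 1.359) — x has crossed 1.46
linear interpolation between t=4.050 (1.45818) and t=4.060 (1.46193) → t≈4.055

t = 4.055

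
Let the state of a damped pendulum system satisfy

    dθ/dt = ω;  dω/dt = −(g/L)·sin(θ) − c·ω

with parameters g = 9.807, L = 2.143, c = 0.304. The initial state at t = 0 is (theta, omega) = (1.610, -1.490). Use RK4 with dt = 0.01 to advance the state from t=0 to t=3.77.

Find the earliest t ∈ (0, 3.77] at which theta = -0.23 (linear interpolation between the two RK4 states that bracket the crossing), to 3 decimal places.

t = 0.714

t=0.000: state=(1.610, -1.490)
step 1 (dt=0.01): k1=(-1.490, -4.120), k2=(-1.511, -4.115), k3=(-1.511, -4.115), k4=(-1.531, -4.109); state += dt/6·(k1+2k2+2k3+k4)
t=0.010: state=(1.595, -1.531)
t=0.020: state=(1.579, -1.572)
t=0.030: state=(1.563, -1.613)
continuing one RK4 step at a time; state shown every 20 steps (Δt=0.2):
t=0.200: state=(1.232, -2.276)
t=0.400: state=(0.712, -2.871)
t=0.600: state=(0.111, -3.051)
t=0.710: state=(-0.219, -2.924)
next step: t=0.720: state=(-0.248, -2.904) — theta has crossed -0.23
linear interpolation between t=0.710 (-0.21883) and t=0.720 (-0.24797) → t≈0.714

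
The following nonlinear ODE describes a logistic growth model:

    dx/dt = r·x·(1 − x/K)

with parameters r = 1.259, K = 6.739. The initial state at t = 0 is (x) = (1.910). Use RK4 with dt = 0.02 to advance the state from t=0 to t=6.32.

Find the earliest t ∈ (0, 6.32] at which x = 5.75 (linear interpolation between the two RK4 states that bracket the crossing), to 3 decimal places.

t=0.000: state=(1.910)
step 1 (dt=0.02): k1=(1.723), k2=(1.732), k3=(1.733), k4=(1.742); state += dt/6·(k1+2k2+2k3+k4)
t=0.020: state=(1.945)
t=0.040: state=(1.980)
t=0.060: state=(2.015)
continuing one RK4 step at a time; state shown every 25 steps (Δt=0.5):
t=0.500: state=(2.871)
t=1.000: state=(3.923)
t=1.500: state=(4.874)
t=2.000: state=(5.598)
t=2.120: state=(5.734)
next step: t=2.140: state=(5.755) — x has crossed 5.75
linear interpolation between t=2.120 (5.73410) and t=2.140 (5.75544) → t≈2.135

t = 2.135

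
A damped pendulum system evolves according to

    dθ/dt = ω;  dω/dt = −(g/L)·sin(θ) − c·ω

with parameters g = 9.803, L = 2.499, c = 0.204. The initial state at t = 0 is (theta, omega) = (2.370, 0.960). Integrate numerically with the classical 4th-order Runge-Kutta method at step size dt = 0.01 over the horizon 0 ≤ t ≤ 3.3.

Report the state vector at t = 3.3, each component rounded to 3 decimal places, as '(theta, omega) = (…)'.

(theta, omega) = (-1.268, 2.010)

t=0.000: state=(2.370, 0.960)
step 1 (dt=0.01): k1=(0.960, -2.931), k2=(0.945, -2.915), k3=(0.945, -2.915), k4=(0.931, -2.898); state += dt/6·(k1+2k2+2k3+k4)
t=0.010: state=(2.379, 0.931)
t=0.020: state=(2.389, 0.902)
t=0.030: state=(2.397, 0.874)
continuing one RK4 step at a time; state shown every 20 steps (Δt=0.2):
t=0.200: state=(2.507, 0.430)
t=0.400: state=(2.547, -0.025)
t=0.600: state=(2.498, -0.465)
t=0.800: state=(2.358, -0.945)
t=1.000: state=(2.115, -1.506)
t=1.200: state=(1.750, -2.159)
t=1.400: state=(1.250, -2.832)
t=1.600: state=(0.628, -3.332)
t=1.800: state=(-0.054, -3.411)
t=2.000: state=(-0.702, -2.989)
t=2.200: state=(-1.228, -2.239)
t=2.400: state=(-1.591, -1.393)
t=2.600: state=(-1.787, -0.576)
t=2.800: state=(-1.825, 0.192)
t=3.000: state=(-1.712, 0.936)
t=3.200: state=(-1.452, 1.665)
t=3.300: state=(-1.268, 2.010)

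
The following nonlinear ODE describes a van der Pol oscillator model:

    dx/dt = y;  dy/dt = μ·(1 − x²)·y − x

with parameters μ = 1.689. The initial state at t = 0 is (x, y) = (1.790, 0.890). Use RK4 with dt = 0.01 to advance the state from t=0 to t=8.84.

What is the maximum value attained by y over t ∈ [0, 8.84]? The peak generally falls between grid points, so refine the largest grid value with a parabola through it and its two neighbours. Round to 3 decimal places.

max y = 3.444

t=0.000: state=(1.790, 0.890)
step 1 (dt=0.01): k1=(0.890, -5.103), k2=(0.864, -5.036), k3=(0.865, -5.036), k4=(0.840, -4.968); state += dt/6·(k1+2k2+2k3+k4)
t=0.010: state=(1.799, 0.840)
t=0.020: state=(1.807, 0.791)
t=0.030: state=(1.814, 0.743)
continuing one RK4 step at a time; state shown every 50 steps (Δt=0.5):
t=0.500: state=(1.850, -0.280)
t=1.000: state=(1.654, -0.472)
t=1.500: state=(1.382, -0.631)
t=2.000: state=(0.997, -0.955)
t=2.500: state=(0.329, -1.896)
t=3.000: state=(-1.078, -3.396)
t=3.500: state=(-2.001, -0.305)
t=4.000: state=(-1.930, 0.346)
t=4.500: state=(-1.727, 0.457)
t=5.000: state=(-1.470, 0.581)
t=5.500: state=(-1.126, 0.831)
t=6.000: state=(-0.573, 1.506)
t=6.500: state=(0.589, 3.282)
t=7.000: state=(1.912, 1.018)
t=7.500: state=(1.976, -0.281)
t=8.000: state=(1.791, -0.429)
t=8.500: state=(1.551, -0.538)
t=8.840: state=(1.350, -0.656)
largest grid value and its neighbours: y(6.590)=3.44297, y(6.600)=3.44379, y(6.610)=3.44054
parabola through these three points peaks at t≈6.597 with y≈3.44397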